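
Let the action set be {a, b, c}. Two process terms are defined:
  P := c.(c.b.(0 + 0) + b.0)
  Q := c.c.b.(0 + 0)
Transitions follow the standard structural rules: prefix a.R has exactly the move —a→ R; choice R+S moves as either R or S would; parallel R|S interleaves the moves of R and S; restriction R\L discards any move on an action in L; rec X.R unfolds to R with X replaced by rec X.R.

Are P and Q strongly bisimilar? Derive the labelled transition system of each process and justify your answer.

P ≁ Q

P's transition system — 5 states:
  s0 = c.(c.b.(0 + 0) + b.0) has moves ··c··> s1
  s1 = c.b.(0 + 0) + b.0 has moves ··b··> s2, ··c··> s3
  s2 = 0 has moves ·
  s3 = b.(0 + 0) has moves ··b··> s4
  s4 = 0 + 0 has moves ·
Q's transition system — 4 states:
  t0 = c.c.b.(0 + 0) has moves ··c··> t1
  t1 = c.b.(0 + 0) has moves ··c··> t2
  t2 = b.(0 + 0) has moves ··b··> t3
  t3 = 0 + 0 has moves ·
Coarsest stable partition (strong bisimilarity classes):
  B0 = {s0}
  B1 = {s1}
  B2 = {s3, t2}
  B3 = {s2, s4, t3}
  B4 = {t0}
  B5 = {t1}
s0 ∈ B0, t0 ∈ B4 → different blocks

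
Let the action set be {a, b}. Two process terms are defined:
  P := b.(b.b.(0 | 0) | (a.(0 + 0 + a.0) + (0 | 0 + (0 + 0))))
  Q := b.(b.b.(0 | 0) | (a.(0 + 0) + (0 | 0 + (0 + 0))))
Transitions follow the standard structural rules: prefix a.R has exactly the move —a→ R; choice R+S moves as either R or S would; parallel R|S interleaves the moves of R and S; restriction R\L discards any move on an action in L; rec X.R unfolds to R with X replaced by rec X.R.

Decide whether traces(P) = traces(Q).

Reachable graph of P (10 states):
  m0 = b.(b.b.(0 | 0) | (a.(0 + 0 + a.0) + (0 | 0 + (0 + 0)))) ⊢ =b=> m1
  m1 = b.b.(0 | 0) | (a.(0 + 0 + a.0) + (0 | 0 + (0 + 0))) ⊢ =a=> m2, =b=> m3
  m2 = b.b.(0 | 0) | (0 + 0 + a.0) ⊢ =a=> m4, =b=> m5
  m3 = b.(0 | 0) | (a.(0 + 0 + a.0) + (0 | 0 + (0 + 0))) ⊢ =a=> m5, =b=> m6
  m4 = b.b.(0 | 0) | 0 ⊢ =b=> m7
  m5 = b.(0 | 0) | (0 + 0 + a.0) ⊢ =a=> m7, =b=> m8
  m6 = 0 | 0 | (a.(0 + 0 + a.0) + (0 | 0 + (0 + 0))) ⊢ =a=> m8
  m7 = b.(0 | 0) | 0 ⊢ =b=> m9
  m8 = 0 | 0 | (0 + 0 + a.0) ⊢ =a=> m9
  m9 = 0 | 0 | 0 ⊢ ·
Reachable graph of Q (7 states):
  n0 = b.(b.b.(0 | 0) | (a.(0 + 0) + (0 | 0 + (0 + 0)))) ⊢ =b=> n1
  n1 = b.b.(0 | 0) | (a.(0 + 0) + (0 | 0 + (0 + 0))) ⊢ =a=> n2, =b=> n3
  n2 = b.b.(0 | 0) | (0 + 0) ⊢ =b=> n4
  n3 = b.(0 | 0) | (a.(0 + 0) + (0 | 0 + (0 + 0))) ⊢ =a=> n4, =b=> n5
  n4 = b.(0 | 0) | (0 + 0) ⊢ =b=> n6
  n5 = 0 | 0 | (a.(0 + 0) + (0 | 0 + (0 + 0))) ⊢ =a=> n6
  n6 = 0 | 0 | (0 + 0) ⊢ ·
Trace ⟨baa⟩ through P, begin at {m0}:
  [1] b ⇒ {m1}
  [2] a ⇒ {m2}
  [3] a ⇒ {m4}
  — P admits the full trace.
Trace ⟨baa⟩ through Q, begin at {n0}:
  [1] b ⇒ {n1}
  [2] a ⇒ {n2}
  [3] a ⇒ no successor for Q

traces(P) ≠ traces(Q) — witness ⟨baa⟩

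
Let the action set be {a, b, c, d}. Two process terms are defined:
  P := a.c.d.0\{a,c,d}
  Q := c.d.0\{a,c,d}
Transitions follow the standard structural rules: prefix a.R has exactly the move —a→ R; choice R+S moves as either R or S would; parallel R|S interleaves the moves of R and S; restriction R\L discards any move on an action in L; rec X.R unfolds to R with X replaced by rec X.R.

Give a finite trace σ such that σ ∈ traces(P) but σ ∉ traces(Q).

a

P's transition system — 4 states:
  p0 = a.c.d.0\{a,c,d} → —a→ p1
  p1 = c.d.0\{a,c,d} → —c→ p2
  p2 = d.0\{a,c,d} → —d→ p3
  p3 = 0\{a,c,d} → stopped
Q's transition system — 3 states:
  q0 = c.d.0\{a,c,d} → —c→ q1
  q1 = d.0\{a,c,d} → —d→ q2
  q2 = 0\{a,c,d} → stopped
Executing a from P (initial set {p0}):
  step 1 (a): {p1}
  ✓ P
Executing a from Q (initial set {q0}):
  step 1 (a): no successor for Q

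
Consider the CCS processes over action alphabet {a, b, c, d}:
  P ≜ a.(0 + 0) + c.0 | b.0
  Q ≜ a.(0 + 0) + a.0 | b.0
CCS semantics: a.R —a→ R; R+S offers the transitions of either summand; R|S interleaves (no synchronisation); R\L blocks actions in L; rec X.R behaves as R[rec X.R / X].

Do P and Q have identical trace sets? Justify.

P's transition system — 5 states:
  m0 = a.(0 + 0) + c.0 | b.0 ⊢ =a=> m1, =b=> m2, =c=> m3
  m1 = 0 + 0 ⊢ deadlocked
  m2 = c.0 | 0 ⊢ =c=> m4
  m3 = 0 | b.0 ⊢ =b=> m4
  m4 = 0 | 0 ⊢ deadlocked
Q's transition system — 5 states:
  n0 = a.(0 + 0) + a.0 | b.0 ⊢ =a=> n1, =a=> n2, =b=> n3
  n1 = 0 + 0 ⊢ deadlocked
  n2 = 0 | b.0 ⊢ =b=> n4
  n3 = a.0 | 0 ⊢ =a=> n4
  n4 = 0 | 0 ⊢ deadlocked
Run σ = ⟨c⟩ on P: start {m0}
  after c @ step 1: {m3}
  ✓ P
Run σ = ⟨c⟩ on Q: start {n0}
  after c @ step 1: ∅ (Q stuck)

NO — witness ⟨c⟩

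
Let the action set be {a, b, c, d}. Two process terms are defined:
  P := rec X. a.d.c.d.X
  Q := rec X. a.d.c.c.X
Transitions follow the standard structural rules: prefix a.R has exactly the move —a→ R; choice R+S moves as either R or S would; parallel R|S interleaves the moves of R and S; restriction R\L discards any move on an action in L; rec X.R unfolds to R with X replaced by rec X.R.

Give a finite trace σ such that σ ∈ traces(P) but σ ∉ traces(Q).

LTS(P): 4 reachable states
  s0 = rec X. a.d.c.d.X | ··a··> s1
  s1 = d.c.d.(rec X. a.d.c.d.X) | ··d··> s2
  s2 = c.d.(rec X. a.d.c.d.X) | ··c··> s3
  s3 = d.(rec X. a.d.c.d.X) | ··d··> s0
LTS(Q): 4 reachable states
  t0 = rec X. a.d.c.c.X | ··a··> t1
  t1 = d.c.c.(rec X. a.d.c.c.X) | ··d··> t2
  t2 = c.c.(rec X. a.d.c.c.X) | ··c··> t3
  t3 = c.(rec X. a.d.c.c.X) | ··c··> t0
Trace ⟨adcd⟩ through P, begin at {s0}:
  step 1 (a): {s1}
  step 2 (d): {s2}
  step 3 (c): {s3}
  step 4 (d): {s0}
  ✓ P
Trace ⟨adcd⟩ through Q, begin at {t0}:
  step 1 (a): {t1}
  step 2 (d): {t2}
  step 3 (c): {t3}
  step 4 (d): no successor for Q

adcd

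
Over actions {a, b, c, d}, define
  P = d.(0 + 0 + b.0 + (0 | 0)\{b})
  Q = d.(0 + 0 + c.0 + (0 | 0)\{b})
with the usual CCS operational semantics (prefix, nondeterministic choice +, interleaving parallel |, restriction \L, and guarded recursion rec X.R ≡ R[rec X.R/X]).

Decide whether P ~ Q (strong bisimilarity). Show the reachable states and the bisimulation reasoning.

NO

LTS(P): 3 reachable states
  m0 = d.(0 + 0 + b.0 + (0 | 0)\{b}) ⊢ --d--▸ m1
  m1 = 0 + 0 + b.0 + (0 | 0)\{b} ⊢ --b--▸ m2
  m2 = 0 ⊢ ·
LTS(Q): 3 reachable states
  n0 = d.(0 + 0 + c.0 + (0 | 0)\{b}) ⊢ --d--▸ n1
  n1 = 0 + 0 + c.0 + (0 | 0)\{b} ⊢ --c--▸ n2
  n2 = 0 ⊢ ·
Bisimilarity quotient blocks:
  B0 = {m0}
  B1 = {m1}
  B2 = {m2, n2}
  B3 = {n0}
  B4 = {n1}
m0 ∈ B0, n0 ∈ B3 → different blocks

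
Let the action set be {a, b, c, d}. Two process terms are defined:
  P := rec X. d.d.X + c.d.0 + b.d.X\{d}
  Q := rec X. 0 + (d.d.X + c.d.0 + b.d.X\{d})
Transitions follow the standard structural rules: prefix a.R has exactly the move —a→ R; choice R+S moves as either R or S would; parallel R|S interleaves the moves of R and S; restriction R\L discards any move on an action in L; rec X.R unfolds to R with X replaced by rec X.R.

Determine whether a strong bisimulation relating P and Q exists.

LTS(P): 8 reachable states
  m0 = rec X. d.d.X + c.d.0 + b.d.X\{d} :: ··b··> m1, ··c··> m2, ··d··> m3
  m1 = d.(rec X. d.d.X + c.d.0 + b.d.X\{d})\{d} :: ··d··> m4
  m2 = d.0 :: ··d··> m5
  m3 = d.(rec X. d.d.X + c.d.0 + b.d.X\{d}) :: ··d··> m0
  m4 = (rec X. d.d.X + c.d.0 + b.d.X\{d})\{d} :: ··b··> m6, ··c··> m7
  m5 = 0 :: ·
  m6 = (d.(rec X. d.d.X + c.d.0 + b.d.X\{d})\{d})\{d} :: ·
  m7 = (d.0)\{d} :: ·
LTS(Q): 8 reachable states
  n0 = rec X. 0 + (d.d.X + c.d.0 + b.d.X\{d}) :: ··b··> n1, ··c··> n2, ··d··> n3
  n1 = d.(rec X. 0 + (d.d.X + c.d.0 + b.d.X\{d}))\{d} :: ··d··> n4
  n2 = d.0 :: ··d··> n5
  n3 = d.(rec X. 0 + (d.d.X + c.d.0 + b.d.X\{d})) :: ··d··> n0
  n4 = (rec X. 0 + (d.d.X + c.d.0 + b.d.X\{d}))\{d} :: ··b··> n6, ··c··> n7
  n5 = 0 :: ·
  n6 = (d.(rec X. 0 + (d.d.X + c.d.0 + b.d.X\{d}))\{d})\{d} :: ·
  n7 = (d.0)\{d} :: ·
Bisimilarity quotient blocks:
  B0 = {m0, n0}
  B1 = {m1, n1}
  B2 = {m4, n4}
  B3 = {m5, m6, m7, n5, n6, n7}
  B4 = {m2, n2}
  B5 = {m3, n3}
m0 ∈ B0, n0 ∈ B0 → same block

YES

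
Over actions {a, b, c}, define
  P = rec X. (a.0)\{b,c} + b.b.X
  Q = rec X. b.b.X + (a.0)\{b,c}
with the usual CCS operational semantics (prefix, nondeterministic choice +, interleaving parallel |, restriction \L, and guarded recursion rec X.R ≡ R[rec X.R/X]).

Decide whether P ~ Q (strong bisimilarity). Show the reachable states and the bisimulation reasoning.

LTS(P): 3 reachable states
  s0 = rec X. (a.0)\{b,c} + b.b.X | -a-> s1, -b-> s2
  s1 = 0\{b,c} | ·
  s2 = b.(rec X. (a.0)\{b,c} + b.b.X) | -b-> s0
LTS(Q): 3 reachable states
  t0 = rec X. b.b.X + (a.0)\{b,c} | -a-> t1, -b-> t2
  t1 = 0\{b,c} | ·
  t2 = b.(rec X. b.b.X + (a.0)\{b,c}) | -b-> t0
Bisimilarity quotient blocks:
  B0 = {s0, t0}
  B1 = {s1, t1}
  B2 = {s2, t2}
s0 ∈ B0, t0 ∈ B0 → same block

bisimilar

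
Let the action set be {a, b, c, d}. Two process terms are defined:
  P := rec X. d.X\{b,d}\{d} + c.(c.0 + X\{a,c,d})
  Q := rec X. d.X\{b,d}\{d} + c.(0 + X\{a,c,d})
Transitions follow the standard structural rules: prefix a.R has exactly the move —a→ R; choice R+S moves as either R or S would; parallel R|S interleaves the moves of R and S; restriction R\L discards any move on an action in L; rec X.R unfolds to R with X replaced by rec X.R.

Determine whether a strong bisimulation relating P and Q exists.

LTS(P): 6 reachable states
  u0 = rec X. d.X\{b,d}\{d} + c.(c.0 + X\{a,c,d}) → —c→ u1, —d→ u2
  u1 = c.0 + (rec X. d.X\{b,d}\{d} + c.(c.0 + X\{a,c,d}))\{a,c,d} → —c→ u3
  u2 = (rec X. d.X\{b,d}\{d} + c.(c.0 + X\{a,c,d}))\{b,d}\{d} → —c→ u4
  u3 = 0 → ·
  u4 = (c.0 + (rec X. d.X\{b,d}\{d} + c.(c.0 + X\{a,c,d}))\{a,c,d})\{b,d}\{d} → —c→ u5
  u5 = 0\{b,d}\{d} → ·
LTS(Q): 4 reachable states
  v0 = rec X. d.X\{b,d}\{d} + c.(0 + X\{a,c,d}) → —c→ v1, —d→ v2
  v1 = 0 + (rec X. d.X\{b,d}\{d} + c.(0 + X\{a,c,d}))\{a,c,d} → ·
  v2 = (rec X. d.X\{b,d}\{d} + c.(0 + X\{a,c,d}))\{b,d}\{d} → —c→ v3
  v3 = (0 + (rec X. d.X\{b,d}\{d} + c.(0 + X\{a,c,d}))\{a,c,d})\{b,d}\{d} → ·
Partition-refinement fixed point:
  B0 = {u0}
  B1 = {u1, u4, v2}
  B2 = {u3, u5, v1, v3}
  B3 = {u2}
  B4 = {v0}
u0 ∈ B0, v0 ∈ B4 → different blocks

NO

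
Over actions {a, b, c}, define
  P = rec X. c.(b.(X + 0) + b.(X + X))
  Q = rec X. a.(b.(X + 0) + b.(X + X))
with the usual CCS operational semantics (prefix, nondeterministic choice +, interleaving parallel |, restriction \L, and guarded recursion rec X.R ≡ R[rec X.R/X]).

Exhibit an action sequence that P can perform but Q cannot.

c

LTS(P): 4 reachable states
  u0 = rec X. c.(b.(X + 0) + b.(X + X)) ⊢ --c--▸ u1
  u1 = b.((rec X. c.(b.(X + 0) + b.(X + X))) + 0) + b.((rec X. c.(b.(X + 0) + b.(X + X))) + (rec X. c.(b.(X + 0) + b.(X + X)))) ⊢ --b--▸ u2, --b--▸ u3
  u2 = (rec X. c.(b.(X + 0) + b.(X + X))) + (rec X. c.(b.(X + 0) + b.(X + X))) ⊢ --c--▸ u1
  u3 = (rec X. c.(b.(X + 0) + b.(X + X))) + 0 ⊢ --c--▸ u1
LTS(Q): 4 reachable states
  v0 = rec X. a.(b.(X + 0) + b.(X + X)) ⊢ --a--▸ v1
  v1 = b.((rec X. a.(b.(X + 0) + b.(X + X))) + 0) + b.((rec X. a.(b.(X + 0) + b.(X + X))) + (rec X. a.(b.(X + 0) + b.(X + X)))) ⊢ --b--▸ v2, --b--▸ v3
  v2 = (rec X. a.(b.(X + 0) + b.(X + X))) + (rec X. a.(b.(X + 0) + b.(X + X))) ⊢ --a--▸ v1
  v3 = (rec X. a.(b.(X + 0) + b.(X + X))) + 0 ⊢ --a--▸ v1
Trace ⟨c⟩ through P, begin at {u0}:
  after c @ step 1: {u1}
  ✓ P
Trace ⟨c⟩ through Q, begin at {v0}:
  after c @ step 1: ∅ (Q stuck)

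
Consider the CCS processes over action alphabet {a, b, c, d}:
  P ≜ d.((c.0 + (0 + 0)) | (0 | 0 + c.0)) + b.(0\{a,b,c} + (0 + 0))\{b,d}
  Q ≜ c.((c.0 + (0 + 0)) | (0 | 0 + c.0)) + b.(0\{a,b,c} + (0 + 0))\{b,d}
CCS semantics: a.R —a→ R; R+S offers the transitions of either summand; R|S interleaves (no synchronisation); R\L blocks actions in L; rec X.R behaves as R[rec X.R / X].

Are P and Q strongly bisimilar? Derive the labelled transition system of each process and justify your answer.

Reachable graph of P (6 states):
  m0 = d.((c.0 + (0 + 0)) | (0 | 0 + c.0)) + b.(0\{a,b,c} + (0 + 0))\{b,d} | --b--▸ m1, --d--▸ m2
  m1 = (0\{a,b,c} + (0 + 0))\{b,d} | deadlocked
  m2 = (c.0 + (0 + 0)) | (0 | 0 + c.0) | --c--▸ m3, --c--▸ m4
  m3 = (c.0 + (0 + 0)) | 0 | --c--▸ m5
  m4 = 0 | (0 | 0 + c.0) | --c--▸ m5
  m5 = 0 | 0 | deadlocked
Reachable graph of Q (6 states):
  n0 = c.((c.0 + (0 + 0)) | (0 | 0 + c.0)) + b.(0\{a,b,c} + (0 + 0))\{b,d} | --b--▸ n1, --c--▸ n2
  n1 = (0\{a,b,c} + (0 + 0))\{b,d} | deadlocked
  n2 = (c.0 + (0 + 0)) | (0 | 0 + c.0) | --c--▸ n3, --c--▸ n4
  n3 = (c.0 + (0 + 0)) | 0 | --c--▸ n5
  n4 = 0 | (0 | 0 + c.0) | --c--▸ n5
  n5 = 0 | 0 | deadlocked
Bisimilarity quotient blocks:
  B0 = {m0}
  B1 = {m2, n2}
  B2 = {m3, m4, n3, n4}
  B3 = {m1, m5, n1, n5}
  B4 = {n0}
m0 ∈ B0, n0 ∈ B4 → different blocks

NO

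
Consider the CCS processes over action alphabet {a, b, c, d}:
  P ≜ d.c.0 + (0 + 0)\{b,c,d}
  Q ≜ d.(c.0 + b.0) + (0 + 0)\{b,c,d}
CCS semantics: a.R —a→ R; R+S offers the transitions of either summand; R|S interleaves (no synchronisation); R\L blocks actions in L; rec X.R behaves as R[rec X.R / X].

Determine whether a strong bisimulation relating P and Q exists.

LTS(P): 3 reachable states
  m0 = d.c.0 + (0 + 0)\{b,c,d} :: -d-> m1
  m1 = c.0 :: -c-> m2
  m2 = 0 :: stopped
LTS(Q): 3 reachable states
  n0 = d.(c.0 + b.0) + (0 + 0)\{b,c,d} :: -d-> n1
  n1 = c.0 + b.0 :: -b-> n2, -c-> n2
  n2 = 0 :: stopped
Bisimilarity quotient blocks:
  B0 = {m0}
  B1 = {m1}
  B2 = {m2, n2}
  B3 = {n0}
  B4 = {n1}
m0 ∈ B0, n0 ∈ B3 → different blocks

not bisimilar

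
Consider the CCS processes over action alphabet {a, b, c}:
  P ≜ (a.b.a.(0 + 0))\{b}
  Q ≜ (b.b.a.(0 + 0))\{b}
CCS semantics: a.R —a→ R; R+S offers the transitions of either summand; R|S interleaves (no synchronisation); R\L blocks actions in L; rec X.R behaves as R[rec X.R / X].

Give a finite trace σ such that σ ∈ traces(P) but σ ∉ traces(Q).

a

Reachable graph of P (2 states):
  m0 = (a.b.a.(0 + 0))\{b} has moves ··a··> m1
  m1 = (b.a.(0 + 0))\{b} has moves deadlocked
Reachable graph of Q (1 states):
  n0 = (b.b.a.(0 + 0))\{b} has moves deadlocked
Trace ⟨a⟩ through P, begin at {m0}:
  [1] a ⇒ {m1}
  ✓ P
Trace ⟨a⟩ through Q, begin at {n0}:
  [1] a ⇒ no successor for Q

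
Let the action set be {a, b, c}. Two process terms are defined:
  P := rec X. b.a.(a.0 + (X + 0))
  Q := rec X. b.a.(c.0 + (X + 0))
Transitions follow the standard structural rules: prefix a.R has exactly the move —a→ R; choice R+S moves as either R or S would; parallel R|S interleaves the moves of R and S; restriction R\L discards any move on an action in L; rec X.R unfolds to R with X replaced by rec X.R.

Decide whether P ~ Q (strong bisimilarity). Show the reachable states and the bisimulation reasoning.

NO

Reachable graph of P (4 states):
  u0 = rec X. b.a.(a.0 + (X + 0)) has moves ··b··> u1
  u1 = a.(a.0 + ((rec X. b.a.(a.0 + (X + 0))) + 0)) has moves ··a··> u2
  u2 = a.0 + ((rec X. b.a.(a.0 + (X + 0))) + 0) has moves ··a··> u3, ··b··> u1
  u3 = 0 has moves ∅
Reachable graph of Q (4 states):
  v0 = rec X. b.a.(c.0 + (X + 0)) has moves ··b··> v1
  v1 = a.(c.0 + ((rec X. b.a.(c.0 + (X + 0))) + 0)) has moves ··a··> v2
  v2 = c.0 + ((rec X. b.a.(c.0 + (X + 0))) + 0) has moves ··b··> v1, ··c··> v3
  v3 = 0 has moves ∅
Bisimilarity quotient blocks:
  B0 = {u0}
  B1 = {u1}
  B2 = {u2}
  B3 = {u3, v3}
  B4 = {v0}
  B5 = {v1}
  B6 = {v2}
u0 ∈ B0, v0 ∈ B4 → different blocks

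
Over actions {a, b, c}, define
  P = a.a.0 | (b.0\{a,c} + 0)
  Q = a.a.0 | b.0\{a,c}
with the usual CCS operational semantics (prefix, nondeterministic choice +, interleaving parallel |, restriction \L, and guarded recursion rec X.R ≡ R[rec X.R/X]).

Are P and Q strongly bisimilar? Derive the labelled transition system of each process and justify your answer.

YES

LTS(P): 6 reachable states
  m0 = a.a.0 | (b.0\{a,c} + 0) ⊢ ··a··> m1, ··b··> m2
  m1 = a.0 | (b.0\{a,c} + 0) ⊢ ··a··> m3, ··b··> m4
  m2 = a.a.0 | 0\{a,c} ⊢ ··a··> m4
  m3 = 0 | (b.0\{a,c} + 0) ⊢ ··b··> m5
  m4 = a.0 | 0\{a,c} ⊢ ··a··> m5
  m5 = 0 | 0\{a,c} ⊢ stopped
LTS(Q): 6 reachable states
  n0 = a.a.0 | b.0\{a,c} ⊢ ··a··> n1, ··b··> n2
  n1 = a.0 | b.0\{a,c} ⊢ ··a··> n3, ··b··> n4
  n2 = a.a.0 | 0\{a,c} ⊢ ··a··> n4
  n3 = 0 | b.0\{a,c} ⊢ ··b··> n5
  n4 = a.0 | 0\{a,c} ⊢ ··a··> n5
  n5 = 0 | 0\{a,c} ⊢ stopped
Coarsest stable partition (strong bisimilarity classes):
  B0 = {m0, n0}
  B1 = {m1, n1}
  B2 = {m4, n4}
  B3 = {m5, n5}
  B4 = {m3, n3}
  B5 = {m2, n2}
m0 ∈ B0, n0 ∈ B0 → same block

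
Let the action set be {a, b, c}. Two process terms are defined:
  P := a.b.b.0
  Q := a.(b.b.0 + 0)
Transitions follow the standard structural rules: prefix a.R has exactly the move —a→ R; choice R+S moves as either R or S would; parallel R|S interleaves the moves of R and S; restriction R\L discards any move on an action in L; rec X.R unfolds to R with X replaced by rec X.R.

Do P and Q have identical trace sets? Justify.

traces(P) = traces(Q)

LTS(P): 4 reachable states
  p0 = a.b.b.0 → ··a··> p1
  p1 = b.b.0 → ··b··> p2
  p2 = b.0 → ··b··> p3
  p3 = 0 → stopped
LTS(Q): 4 reachable states
  q0 = a.(b.b.0 + 0) → ··a··> q1
  q1 = b.b.0 + 0 → ··b··> q2
  q2 = b.0 → ··b··> q3
  q3 = 0 → stopped
Partition-refinement fixed point:
  B0 = {p0, q0}
  B1 = {p1, q1}
  B2 = {p2, q2}
  B3 = {p3, q3}
p0 ∈ B0, q0 ∈ B0 → same block
Bisimilar ⇒ trace-equivalent.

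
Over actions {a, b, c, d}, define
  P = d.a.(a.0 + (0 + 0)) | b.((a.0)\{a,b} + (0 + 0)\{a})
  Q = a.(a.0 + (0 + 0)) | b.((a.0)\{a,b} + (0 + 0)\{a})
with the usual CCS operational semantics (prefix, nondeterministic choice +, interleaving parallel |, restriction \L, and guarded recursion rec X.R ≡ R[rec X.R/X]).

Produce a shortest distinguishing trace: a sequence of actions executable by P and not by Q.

d

LTS(P): 8 reachable states
  s0 = d.a.(a.0 + (0 + 0)) | b.((a.0)\{a,b} + (0 + 0)\{a}) | —b→ s1, —d→ s2
  s1 = d.a.(a.0 + (0 + 0)) | ((a.0)\{a,b} + (0 + 0)\{a}) | —d→ s3
  s2 = a.(a.0 + (0 + 0)) | b.((a.0)\{a,b} + (0 + 0)\{a}) | —a→ s4, —b→ s3
  s3 = a.(a.0 + (0 + 0)) | ((a.0)\{a,b} + (0 + 0)\{a}) | —a→ s5
  s4 = (a.0 + (0 + 0)) | b.((a.0)\{a,b} + (0 + 0)\{a}) | —a→ s6, —b→ s5
  s5 = (a.0 + (0 + 0)) | ((a.0)\{a,b} + (0 + 0)\{a}) | —a→ s7
  s6 = 0 | b.((a.0)\{a,b} + (0 + 0)\{a}) | —b→ s7
  s7 = 0 | ((a.0)\{a,b} + (0 + 0)\{a}) | stopped
LTS(Q): 6 reachable states
  t0 = a.(a.0 + (0 + 0)) | b.((a.0)\{a,b} + (0 + 0)\{a}) | —a→ t1, —b→ t2
  t1 = (a.0 + (0 + 0)) | b.((a.0)\{a,b} + (0 + 0)\{a}) | —a→ t3, —b→ t4
  t2 = a.(a.0 + (0 + 0)) | ((a.0)\{a,b} + (0 + 0)\{a}) | —a→ t4
  t3 = 0 | b.((a.0)\{a,b} + (0 + 0)\{a}) | —b→ t5
  t4 = (a.0 + (0 + 0)) | ((a.0)\{a,b} + (0 + 0)\{a}) | —a→ t5
  t5 = 0 | ((a.0)\{a,b} + (0 + 0)\{a}) | stopped
Run σ = ⟨d⟩ on P: start {s0}
  step 1 (d): {s2}
  P completes σ.
Run σ = ⟨d⟩ on Q: start {t0}
  step 1 (d): ∅  — Q cannot continue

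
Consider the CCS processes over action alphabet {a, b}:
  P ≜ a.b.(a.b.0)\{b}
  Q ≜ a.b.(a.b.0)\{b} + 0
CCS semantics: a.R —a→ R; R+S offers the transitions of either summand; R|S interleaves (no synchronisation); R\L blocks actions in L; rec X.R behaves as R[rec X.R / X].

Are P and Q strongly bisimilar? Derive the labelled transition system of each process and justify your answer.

P's transition system — 4 states:
  m0 = a.b.(a.b.0)\{b} has moves --a--▸ m1
  m1 = b.(a.b.0)\{b} has moves --b--▸ m2
  m2 = (a.b.0)\{b} has moves --a--▸ m3
  m3 = (b.0)\{b} has moves deadlocked
Q's transition system — 4 states:
  n0 = a.b.(a.b.0)\{b} + 0 has moves --a--▸ n1
  n1 = b.(a.b.0)\{b} has moves --b--▸ n2
  n2 = (a.b.0)\{b} has moves --a--▸ n3
  n3 = (b.0)\{b} has moves deadlocked
Coarsest stable partition (strong bisimilarity classes):
  B0 = {m0, n0}
  B1 = {m1, n1}
  B2 = {m2, n2}
  B3 = {m3, n3}
m0 ∈ B0, n0 ∈ B0 → same block

P ~ Q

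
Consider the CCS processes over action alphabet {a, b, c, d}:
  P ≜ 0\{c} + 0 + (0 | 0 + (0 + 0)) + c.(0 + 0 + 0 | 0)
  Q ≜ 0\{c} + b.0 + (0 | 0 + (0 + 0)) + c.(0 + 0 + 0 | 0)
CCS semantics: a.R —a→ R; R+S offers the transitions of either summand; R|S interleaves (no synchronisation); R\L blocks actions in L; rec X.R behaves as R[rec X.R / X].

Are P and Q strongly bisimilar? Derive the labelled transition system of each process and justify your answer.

NO

Reachable graph of P (2 states):
  u0 = 0\{c} + 0 + (0 | 0 + (0 + 0)) + c.(0 + 0 + 0 | 0) has moves ··c··> u1
  u1 = 0 + 0 + 0 | 0 has moves ·
Reachable graph of Q (3 states):
  v0 = 0\{c} + b.0 + (0 | 0 + (0 + 0)) + c.(0 + 0 + 0 | 0) has moves ··b··> v1, ··c··> v2
  v1 = 0 has moves ·
  v2 = 0 + 0 + 0 | 0 has moves ·
Bisimilarity quotient blocks:
  B0 = {u0}
  B1 = {u1, v1, v2}
  B2 = {v0}
u0 ∈ B0, v0 ∈ B2 → different blocks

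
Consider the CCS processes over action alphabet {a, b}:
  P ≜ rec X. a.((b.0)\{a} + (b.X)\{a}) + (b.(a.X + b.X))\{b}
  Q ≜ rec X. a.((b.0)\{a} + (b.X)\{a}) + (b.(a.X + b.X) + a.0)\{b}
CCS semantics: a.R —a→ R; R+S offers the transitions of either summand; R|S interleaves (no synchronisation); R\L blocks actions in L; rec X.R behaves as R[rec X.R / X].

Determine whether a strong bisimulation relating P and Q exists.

Reachable graph of P (4 states):
  s0 = rec X. a.((b.0)\{a} + (b.X)\{a}) + (b.(a.X + b.X))\{b} :: --a--▸ s1
  s1 = (b.0)\{a} + (b.(rec X. a.((b.0)\{a} + (b.X)\{a}) + (b.(a.X + b.X))\{b}))\{a} :: --b--▸ s2, --b--▸ s3
  s2 = (rec X. a.((b.0)\{a} + (b.X)\{a}) + (b.(a.X + b.X))\{b})\{a} :: (no moves)
  s3 = 0\{a} :: (no moves)
Reachable graph of Q (5 states):
  t0 = rec X. a.((b.0)\{a} + (b.X)\{a}) + (b.(a.X + b.X) + a.0)\{b} :: --a--▸ t1, --a--▸ t2
  t1 = (b.0)\{a} + (b.(rec X. a.((b.0)\{a} + (b.X)\{a}) + (b.(a.X + b.X) + a.0)\{b}))\{a} :: --b--▸ t3, --b--▸ t4
  t2 = 0\{b} :: (no moves)
  t3 = (rec X. a.((b.0)\{a} + (b.X)\{a}) + (b.(a.X + b.X) + a.0)\{b})\{a} :: (no moves)
  t4 = 0\{a} :: (no moves)
Partition-refinement fixed point:
  B0 = {s0}
  B1 = {s1, t1}
  B2 = {s2, s3, t2, t3, t4}
  B3 = {t0}
s0 ∈ B0, t0 ∈ B3 → different blocks

NO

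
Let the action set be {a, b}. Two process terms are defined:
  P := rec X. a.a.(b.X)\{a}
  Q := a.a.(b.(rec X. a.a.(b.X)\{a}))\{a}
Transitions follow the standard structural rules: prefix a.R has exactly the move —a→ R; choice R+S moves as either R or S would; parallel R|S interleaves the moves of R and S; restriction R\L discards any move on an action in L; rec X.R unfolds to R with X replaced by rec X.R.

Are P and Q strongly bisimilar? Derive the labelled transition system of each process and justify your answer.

P's transition system — 4 states:
  s0 = rec X. a.a.(b.X)\{a} ⊢ ··a··> s1
  s1 = a.(b.(rec X. a.a.(b.X)\{a}))\{a} ⊢ ··a··> s2
  s2 = (b.(rec X. a.a.(b.X)\{a}))\{a} ⊢ ··b··> s3
  s3 = (rec X. a.a.(b.X)\{a})\{a} ⊢ deadlocked
Q's transition system — 4 states:
  t0 = a.a.(b.(rec X. a.a.(b.X)\{a}))\{a} ⊢ ··a··> t1
  t1 = a.(b.(rec X. a.a.(b.X)\{a}))\{a} ⊢ ··a··> t2
  t2 = (b.(rec X. a.a.(b.X)\{a}))\{a} ⊢ ··b··> t3
  t3 = (rec X. a.a.(b.X)\{a})\{a} ⊢ deadlocked
Partition-refinement fixed point:
  B0 = {s0, t0}
  B1 = {s1, t1}
  B2 = {s2, t2}
  B3 = {s3, t3}
s0 ∈ B0, t0 ∈ B0 → same block

P ~ Q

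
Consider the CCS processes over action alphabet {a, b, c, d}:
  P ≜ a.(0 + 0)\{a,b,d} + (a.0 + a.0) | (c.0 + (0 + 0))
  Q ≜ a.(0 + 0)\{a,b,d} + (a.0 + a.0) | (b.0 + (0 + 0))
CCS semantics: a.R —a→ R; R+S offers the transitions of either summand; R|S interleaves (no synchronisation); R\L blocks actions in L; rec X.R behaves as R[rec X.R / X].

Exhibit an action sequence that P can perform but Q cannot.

LTS(P): 5 reachable states
  u0 = a.(0 + 0)\{a,b,d} + (a.0 + a.0) | (c.0 + (0 + 0)) → -a-> u1, -a-> u2, -c-> u3
  u1 = (0 + 0)\{a,b,d} → stopped
  u2 = 0 | (c.0 + (0 + 0)) → -c-> u4
  u3 = (a.0 + a.0) | 0 → -a-> u4
  u4 = 0 | 0 → stopped
LTS(Q): 5 reachable states
  v0 = a.(0 + 0)\{a,b,d} + (a.0 + a.0) | (b.0 + (0 + 0)) → -a-> v1, -a-> v2, -b-> v3
  v1 = (0 + 0)\{a,b,d} → stopped
  v2 = 0 | (b.0 + (0 + 0)) → -b-> v4
  v3 = (a.0 + a.0) | 0 → -a-> v4
  v4 = 0 | 0 → stopped
Run σ = ⟨c⟩ on P: start {u0}
  [1] c ⇒ {u3}
  ✓ P
Run σ = ⟨c⟩ on Q: start {v0}
  [1] c ⇒ no successor for Q

c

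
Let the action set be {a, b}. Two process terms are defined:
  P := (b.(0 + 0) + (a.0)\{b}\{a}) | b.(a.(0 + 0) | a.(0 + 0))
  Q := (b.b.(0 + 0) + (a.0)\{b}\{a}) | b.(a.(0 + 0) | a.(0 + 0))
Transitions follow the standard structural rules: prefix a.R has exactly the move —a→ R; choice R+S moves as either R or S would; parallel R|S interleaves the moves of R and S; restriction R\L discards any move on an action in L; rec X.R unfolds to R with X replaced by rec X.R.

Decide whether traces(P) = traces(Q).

LTS(P): 10 reachable states
  p0 = (b.(0 + 0) + (a.0)\{b}\{a}) | b.(a.(0 + 0) | a.(0 + 0)) has moves —b→ p1, —b→ p2
  p1 = (0 + 0) | b.(a.(0 + 0) | a.(0 + 0)) has moves —b→ p3
  p2 = (b.(0 + 0) + (a.0)\{b}\{a}) | (a.(0 + 0) | a.(0 + 0)) has moves —a→ p4, —a→ p5, —b→ p3
  p3 = (0 + 0) | (a.(0 + 0) | a.(0 + 0)) has moves —a→ p6, —a→ p7
  p4 = (b.(0 + 0) + (a.0)\{b}\{a}) | ((0 + 0) | a.(0 + 0)) has moves —a→ p8, —b→ p6
  p5 = (b.(0 + 0) + (a.0)\{b}\{a}) | (a.(0 + 0) | (0 + 0)) has moves —a→ p8, —b→ p7
  p6 = (0 + 0) | ((0 + 0) | a.(0 + 0)) has moves —a→ p9
  p7 = (0 + 0) | (a.(0 + 0) | (0 + 0)) has moves —a→ p9
  p8 = (b.(0 + 0) + (a.0)\{b}\{a}) | ((0 + 0) | (0 + 0)) has moves —b→ p9
  p9 = (0 + 0) | ((0 + 0) | (0 + 0)) has moves ·
LTS(Q): 15 reachable states
  q0 = (b.b.(0 + 0) + (a.0)\{b}\{a}) | b.(a.(0 + 0) | a.(0 + 0)) has moves —b→ q1, —b→ q2
  q1 = (b.b.(0 + 0) + (a.0)\{b}\{a}) | (a.(0 + 0) | a.(0 + 0)) has moves —a→ q3, —a→ q4, —b→ q5
  q2 = b.(0 + 0) | b.(a.(0 + 0) | a.(0 + 0)) has moves —b→ q5, —b→ q6
  q3 = (b.b.(0 + 0) + (a.0)\{b}\{a}) | ((0 + 0) | a.(0 + 0)) has moves —a→ q7, —b→ q8
  q4 = (b.b.(0 + 0) + (a.0)\{b}\{a}) | (a.(0 + 0) | (0 + 0)) has moves —a→ q7, —b→ q9
  q5 = b.(0 + 0) | (a.(0 + 0) | a.(0 + 0)) has moves —a→ q8, —a→ q9, —b→ q10
  q6 = (0 + 0) | b.(a.(0 + 0) | a.(0 + 0)) has moves —b→ q10
  q7 = (b.b.(0 + 0) + (a.0)\{b}\{a}) | ((0 + 0) | (0 + 0)) has moves —b→ q11
  q8 = b.(0 + 0) | ((0 + 0) | a.(0 + 0)) has moves —a→ q11, —b→ q12
  q9 = b.(0 + 0) | (a.(0 + 0) | (0 + 0)) has moves —a→ q11, —b→ q13
  q10 = (0 + 0) | (a.(0 + 0) | a.(0 + 0)) has moves —a→ q12, —a→ q13
  q11 = b.(0 + 0) | ((0 + 0) | (0 + 0)) has moves —b→ q14
  q12 = (0 + 0) | ((0 + 0) | a.(0 + 0)) has moves —a→ q14
  q13 = (0 + 0) | (a.(0 + 0) | (0 + 0)) has moves —a→ q14
  q14 = (0 + 0) | ((0 + 0) | (0 + 0)) has moves ·
Run σ = ⟨bbb⟩ on Q: start {q0}
  step 1 (b): {q1, q2}
  step 2 (b): {q5, q6}
  step 3 (b): {q10}
  ✓ Q
Run σ = ⟨bbb⟩ on P: start {p0}
  step 1 (b): {p1, p2}
  step 2 (b): {p3}
  step 3 (b): ∅ (P stuck)

trace-distinct — witness ⟨bbb⟩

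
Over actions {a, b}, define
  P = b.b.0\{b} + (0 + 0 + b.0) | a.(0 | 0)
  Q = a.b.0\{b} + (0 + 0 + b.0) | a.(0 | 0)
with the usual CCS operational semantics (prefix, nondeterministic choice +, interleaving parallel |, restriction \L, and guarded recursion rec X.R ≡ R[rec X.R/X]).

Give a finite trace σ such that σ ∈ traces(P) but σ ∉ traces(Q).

P's transition system — 6 states:
  u0 = b.b.0\{b} + (0 + 0 + b.0) | a.(0 | 0) → ··a··> u1, ··b··> u2, ··b··> u3
  u1 = (0 + 0 + b.0) | (0 | 0) → ··b··> u4
  u2 = 0 | a.(0 | 0) → ··a··> u4
  u3 = b.0\{b} → ··b··> u5
  u4 = 0 | (0 | 0) → ∅
  u5 = 0\{b} → ∅
Q's transition system — 6 states:
  v0 = a.b.0\{b} + (0 + 0 + b.0) | a.(0 | 0) → ··a··> v1, ··a··> v2, ··b··> v3
  v1 = (0 + 0 + b.0) | (0 | 0) → ··b··> v4
  v2 = b.0\{b} → ··b··> v5
  v3 = 0 | a.(0 | 0) → ··a··> v4
  v4 = 0 | (0 | 0) → ∅
  v5 = 0\{b} → ∅
Executing bb from P (initial set {u0}):
  after b @ step 1: {u2, u3}
  after b @ step 2: {u5}
  — P admits the full trace.
Executing bb from Q (initial set {v0}):
  after b @ step 1: {v3}
  after b @ step 2: no successor for Q

bb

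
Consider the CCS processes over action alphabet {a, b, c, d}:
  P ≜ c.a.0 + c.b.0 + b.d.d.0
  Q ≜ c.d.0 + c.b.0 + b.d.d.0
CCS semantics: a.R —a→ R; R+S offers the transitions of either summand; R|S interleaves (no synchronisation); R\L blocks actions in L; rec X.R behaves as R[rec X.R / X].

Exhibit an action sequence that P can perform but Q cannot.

Reachable graph of P (6 states):
  p0 = c.a.0 + c.b.0 + b.d.d.0 | -b-> p1, -c-> p2, -c-> p3
  p1 = d.d.0 | -d-> p4
  p2 = a.0 | -a-> p5
  p3 = b.0 | -b-> p5
  p4 = d.0 | -d-> p5
  p5 = 0 | stopped
Reachable graph of Q (5 states):
  q0 = c.d.0 + c.b.0 + b.d.d.0 | -b-> q1, -c-> q2, -c-> q3
  q1 = d.d.0 | -d-> q3
  q2 = b.0 | -b-> q4
  q3 = d.0 | -d-> q4
  q4 = 0 | stopped
Run σ = ⟨ca⟩ on P: start {p0}
  after c @ step 1: {p2, p3}
  after a @ step 2: {p5}
  P completes σ.
Run σ = ⟨ca⟩ on Q: start {q0}
  after c @ step 1: {q2, q3}
  after a @ step 2: no successor for Q

ca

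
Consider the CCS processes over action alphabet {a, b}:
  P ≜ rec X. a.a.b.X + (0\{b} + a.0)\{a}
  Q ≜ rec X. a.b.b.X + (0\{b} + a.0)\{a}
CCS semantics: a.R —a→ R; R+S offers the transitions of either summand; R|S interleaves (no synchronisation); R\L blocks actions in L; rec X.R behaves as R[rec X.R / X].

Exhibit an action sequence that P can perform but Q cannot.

Reachable graph of P (3 states):
  p0 = rec X. a.a.b.X + (0\{b} + a.0)\{a} ⊢ —a→ p1
  p1 = a.b.(rec X. a.a.b.X + (0\{b} + a.0)\{a}) ⊢ —a→ p2
  p2 = b.(rec X. a.a.b.X + (0\{b} + a.0)\{a}) ⊢ —b→ p0
Reachable graph of Q (3 states):
  q0 = rec X. a.b.b.X + (0\{b} + a.0)\{a} ⊢ —a→ q1
  q1 = b.b.(rec X. a.b.b.X + (0\{b} + a.0)\{a}) ⊢ —b→ q2
  q2 = b.(rec X. a.b.b.X + (0\{b} + a.0)\{a}) ⊢ —b→ q0
Run σ = ⟨aa⟩ on P: start {p0}
  step 1 (a): {p1}
  step 2 (a): {p2}
  P completes σ.
Run σ = ⟨aa⟩ on Q: start {q0}
  step 1 (a): {q1}
  step 2 (a): no successor for Q

aa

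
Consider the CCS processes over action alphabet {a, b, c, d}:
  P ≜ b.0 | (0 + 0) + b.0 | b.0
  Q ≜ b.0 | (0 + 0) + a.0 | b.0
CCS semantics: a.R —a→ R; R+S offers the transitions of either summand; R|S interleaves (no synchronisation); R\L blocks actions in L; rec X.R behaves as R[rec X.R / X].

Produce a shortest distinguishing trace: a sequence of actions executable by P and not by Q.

LTS(P): 5 reachable states
  s0 = b.0 | (0 + 0) + b.0 | b.0 :: --b--▸ s1, --b--▸ s2, --b--▸ s3
  s1 = 0 | (0 + 0) :: deadlocked
  s2 = 0 | b.0 :: --b--▸ s4
  s3 = b.0 | 0 :: --b--▸ s4
  s4 = 0 | 0 :: deadlocked
LTS(Q): 5 reachable states
  t0 = b.0 | (0 + 0) + a.0 | b.0 :: --a--▸ t1, --b--▸ t2, --b--▸ t3
  t1 = 0 | b.0 :: --b--▸ t4
  t2 = 0 | (0 + 0) :: deadlocked
  t3 = a.0 | 0 :: --a--▸ t4
  t4 = 0 | 0 :: deadlocked
Run σ = ⟨bb⟩ on P: start {s0}
  step 1 (b): {s1, s2, s3}
  step 2 (b): {s4}
  — P admits the full trace.
Run σ = ⟨bb⟩ on Q: start {t0}
  step 1 (b): {t2, t3}
  step 2 (b): no successor for Q

bb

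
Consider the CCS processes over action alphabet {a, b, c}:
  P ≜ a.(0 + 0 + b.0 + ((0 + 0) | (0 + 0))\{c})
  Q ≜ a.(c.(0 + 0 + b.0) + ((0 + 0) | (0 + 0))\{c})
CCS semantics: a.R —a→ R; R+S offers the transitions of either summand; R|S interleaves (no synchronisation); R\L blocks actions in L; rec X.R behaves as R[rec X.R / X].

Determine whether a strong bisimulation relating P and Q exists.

not bisimilar

LTS(P): 3 reachable states
  s0 = a.(0 + 0 + b.0 + ((0 + 0) | (0 + 0))\{c}) :: —a→ s1
  s1 = 0 + 0 + b.0 + ((0 + 0) | (0 + 0))\{c} :: —b→ s2
  s2 = 0 :: stopped
LTS(Q): 4 reachable states
  t0 = a.(c.(0 + 0 + b.0) + ((0 + 0) | (0 + 0))\{c}) :: —a→ t1
  t1 = c.(0 + 0 + b.0) + ((0 + 0) | (0 + 0))\{c} :: —c→ t2
  t2 = 0 + 0 + b.0 :: —b→ t3
  t3 = 0 :: stopped
Coarsest stable partition (strong bisimilarity classes):
  B0 = {s0}
  B1 = {s1, t2}
  B2 = {s2, t3}
  B3 = {t0}
  B4 = {t1}
s0 ∈ B0, t0 ∈ B3 → different blocks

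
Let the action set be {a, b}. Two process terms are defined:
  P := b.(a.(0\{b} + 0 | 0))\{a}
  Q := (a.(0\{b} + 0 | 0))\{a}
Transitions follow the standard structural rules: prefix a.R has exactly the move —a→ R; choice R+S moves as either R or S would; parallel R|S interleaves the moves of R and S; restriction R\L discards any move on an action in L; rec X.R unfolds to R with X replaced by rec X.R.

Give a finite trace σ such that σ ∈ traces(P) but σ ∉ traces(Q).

b

P's transition system — 2 states:
  s0 = b.(a.(0\{b} + 0 | 0))\{a} → -b-> s1
  s1 = (a.(0\{b} + 0 | 0))\{a} → (no moves)
Q's transition system — 1 states:
  t0 = (a.(0\{b} + 0 | 0))\{a} → (no moves)
Executing b from P (initial set {s0}):
  [1] b ⇒ {s1}
  — P admits the full trace.
Executing b from Q (initial set {t0}):
  [1] b ⇒ no successor for Q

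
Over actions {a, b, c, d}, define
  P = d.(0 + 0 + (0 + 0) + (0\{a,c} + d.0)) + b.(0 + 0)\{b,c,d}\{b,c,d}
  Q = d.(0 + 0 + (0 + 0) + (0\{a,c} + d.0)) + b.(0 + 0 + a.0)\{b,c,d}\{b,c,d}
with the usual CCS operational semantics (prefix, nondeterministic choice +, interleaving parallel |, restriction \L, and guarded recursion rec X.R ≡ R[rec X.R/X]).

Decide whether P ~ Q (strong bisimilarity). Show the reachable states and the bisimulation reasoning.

LTS(P): 4 reachable states
  p0 = d.(0 + 0 + (0 + 0) + (0\{a,c} + d.0)) + b.(0 + 0)\{b,c,d}\{b,c,d} has moves -b-> p1, -d-> p2
  p1 = (0 + 0)\{b,c,d}\{b,c,d} has moves (no moves)
  p2 = 0 + 0 + (0 + 0) + (0\{a,c} + d.0) has moves -d-> p3
  p3 = 0 has moves (no moves)
LTS(Q): 5 reachable states
  q0 = d.(0 + 0 + (0 + 0) + (0\{a,c} + d.0)) + b.(0 + 0 + a.0)\{b,c,d}\{b,c,d} has moves -b-> q1, -d-> q2
  q1 = (0 + 0 + a.0)\{b,c,d}\{b,c,d} has moves -a-> q3
  q2 = 0 + 0 + (0 + 0) + (0\{a,c} + d.0) has moves -d-> q4
  q3 = 0\{b,c,d}\{b,c,d} has moves (no moves)
  q4 = 0 has moves (no moves)
Coarsest stable partition (strong bisimilarity classes):
  B0 = {p0}
  B1 = {p1, p3, q3, q4}
  B2 = {p2, q2}
  B3 = {q0}
  B4 = {q1}
p0 ∈ B0, q0 ∈ B3 → different blocks

not bisimilar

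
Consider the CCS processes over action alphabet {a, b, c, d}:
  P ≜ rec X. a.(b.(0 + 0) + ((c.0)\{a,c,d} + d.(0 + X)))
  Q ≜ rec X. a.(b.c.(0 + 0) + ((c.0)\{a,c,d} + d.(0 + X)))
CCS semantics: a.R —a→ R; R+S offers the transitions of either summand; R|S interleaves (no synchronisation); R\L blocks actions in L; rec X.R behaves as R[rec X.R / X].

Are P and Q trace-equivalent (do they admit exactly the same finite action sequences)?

NO — witness ⟨abc⟩

LTS(P): 4 reachable states
  s0 = rec X. a.(b.(0 + 0) + ((c.0)\{a,c,d} + d.(0 + X))) :: =a=> s1
  s1 = b.(0 + 0) + ((c.0)\{a,c,d} + d.(0 + (rec X. a.(b.(0 + 0) + ((c.0)\{a,c,d} + d.(0 + X)))))) :: =b=> s2, =d=> s3
  s2 = 0 + 0 :: (no moves)
  s3 = 0 + (rec X. a.(b.(0 + 0) + ((c.0)\{a,c,d} + d.(0 + X)))) :: =a=> s1
LTS(Q): 5 reachable states
  t0 = rec X. a.(b.c.(0 + 0) + ((c.0)\{a,c,d} + d.(0 + X))) :: =a=> t1
  t1 = b.c.(0 + 0) + ((c.0)\{a,c,d} + d.(0 + (rec X. a.(b.c.(0 + 0) + ((c.0)\{a,c,d} + d.(0 + X)))))) :: =b=> t2, =d=> t3
  t2 = c.(0 + 0) :: =c=> t4
  t3 = 0 + (rec X. a.(b.c.(0 + 0) + ((c.0)\{a,c,d} + d.(0 + X)))) :: =a=> t1
  t4 = 0 + 0 :: (no moves)
Trace ⟨abc⟩ through Q, begin at {t0}:
  [1] a ⇒ {t1}
  [2] b ⇒ {t2}
  [3] c ⇒ {t4}
  ✓ Q
Trace ⟨abc⟩ through P, begin at {s0}:
  [1] a ⇒ {s1}
  [2] b ⇒ {s2}
  [3] c ⇒ ∅  — P cannot continue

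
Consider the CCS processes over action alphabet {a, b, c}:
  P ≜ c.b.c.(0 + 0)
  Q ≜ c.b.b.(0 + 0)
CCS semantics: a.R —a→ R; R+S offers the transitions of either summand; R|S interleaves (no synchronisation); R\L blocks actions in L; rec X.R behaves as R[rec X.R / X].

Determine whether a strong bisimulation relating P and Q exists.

not bisimilar

LTS(P): 4 reachable states
  p0 = c.b.c.(0 + 0) :: =c=> p1
  p1 = b.c.(0 + 0) :: =b=> p2
  p2 = c.(0 + 0) :: =c=> p3
  p3 = 0 + 0 :: deadlocked
LTS(Q): 4 reachable states
  q0 = c.b.b.(0 + 0) :: =c=> q1
  q1 = b.b.(0 + 0) :: =b=> q2
  q2 = b.(0 + 0) :: =b=> q3
  q3 = 0 + 0 :: deadlocked
Bisimilarity quotient blocks:
  B0 = {p0}
  B1 = {p1}
  B2 = {p2}
  B3 = {p3, q3}
  B4 = {q0}
  B5 = {q1}
  B6 = {q2}
p0 ∈ B0, q0 ∈ B4 → different blocks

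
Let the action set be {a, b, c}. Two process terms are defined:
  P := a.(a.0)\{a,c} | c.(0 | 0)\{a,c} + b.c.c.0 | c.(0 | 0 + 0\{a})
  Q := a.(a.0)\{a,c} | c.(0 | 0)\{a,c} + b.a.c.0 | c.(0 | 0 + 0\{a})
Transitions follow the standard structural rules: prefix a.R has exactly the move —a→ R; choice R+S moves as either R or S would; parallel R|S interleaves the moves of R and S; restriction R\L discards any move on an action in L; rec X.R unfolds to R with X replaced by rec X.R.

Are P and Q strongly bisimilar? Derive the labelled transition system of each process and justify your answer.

NO

P's transition system — 11 states:
  m0 = a.(a.0)\{a,c} | c.(0 | 0)\{a,c} + b.c.c.0 | c.(0 | 0 + 0\{a}) → ··a··> m1, ··b··> m2, ··c··> m3, ··c··> m4
  m1 = (a.0)\{a,c} | c.(0 | 0)\{a,c} → ··c··> m5
  m2 = c.c.0 | c.(0 | 0 + 0\{a}) → ··c··> m6, ··c··> m7
  m3 = a.(a.0)\{a,c} | (0 | 0)\{a,c} → ··a··> m5
  m4 = b.c.c.0 | (0 | 0 + 0\{a}) → ··b··> m7
  m5 = (a.0)\{a,c} | (0 | 0)\{a,c} → stopped
  m6 = c.0 | c.(0 | 0 + 0\{a}) → ··c··> m8, ··c··> m9
  m7 = c.c.0 | (0 | 0 + 0\{a}) → ··c··> m9
  m8 = 0 | c.(0 | 0 + 0\{a}) → ··c··> m10
  m9 = c.0 | (0 | 0 + 0\{a}) → ··c··> m10
  m10 = 0 | (0 | 0 + 0\{a}) → stopped
Q's transition system — 11 states:
  n0 = a.(a.0)\{a,c} | c.(0 | 0)\{a,c} + b.a.c.0 | c.(0 | 0 + 0\{a}) → ··a··> n1, ··b··> n2, ··c··> n3, ··c··> n4
  n1 = (a.0)\{a,c} | c.(0 | 0)\{a,c} → ··c··> n5
  n2 = a.c.0 | c.(0 | 0 + 0\{a}) → ··a··> n6, ··c··> n7
  n3 = a.(a.0)\{a,c} | (0 | 0)\{a,c} → ··a··> n5
  n4 = b.a.c.0 | (0 | 0 + 0\{a}) → ··b··> n7
  n5 = (a.0)\{a,c} | (0 | 0)\{a,c} → stopped
  n6 = c.0 | c.(0 | 0 + 0\{a}) → ··c··> n8, ··c··> n9
  n7 = a.c.0 | (0 | 0 + 0\{a}) → ··a··> n9
  n8 = 0 | c.(0 | 0 + 0\{a}) → ··c··> n10
  n9 = c.0 | (0 | 0 + 0\{a}) → ··c··> n10
  n10 = 0 | (0 | 0 + 0\{a}) → stopped
Partition-refinement fixed point:
  B0 = {m0}
  B1 = {m4}
  B2 = {m6, m7, n6}
  B3 = {m1, m8, m9, n1, n8, n9}
  B4 = {m10, m5, n10, n5}
  B5 = {m2}
  B6 = {m3, n3}
  B7 = {n0}
  B8 = {n4}
  B9 = {n7}
  B10 = {n2}
m0 ∈ B0, n0 ∈ B7 → different blocks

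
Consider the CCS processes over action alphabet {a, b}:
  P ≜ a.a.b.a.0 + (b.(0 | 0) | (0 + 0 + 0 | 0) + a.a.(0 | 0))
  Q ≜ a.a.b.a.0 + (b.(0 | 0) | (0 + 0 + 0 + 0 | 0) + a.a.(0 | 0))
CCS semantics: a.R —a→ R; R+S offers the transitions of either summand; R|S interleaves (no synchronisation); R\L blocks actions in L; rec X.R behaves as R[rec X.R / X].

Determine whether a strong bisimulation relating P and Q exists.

P's transition system — 8 states:
  m0 = a.a.b.a.0 + (b.(0 | 0) | (0 + 0 + 0 | 0) + a.a.(0 | 0)) ⊢ ··a··> m1, ··a··> m2, ··b··> m3
  m1 = a.(0 | 0) ⊢ ··a··> m4
  m2 = a.b.a.0 ⊢ ··a··> m5
  m3 = 0 | 0 | (0 + 0 + 0 | 0) ⊢ ∅
  m4 = 0 | 0 ⊢ ∅
  m5 = b.a.0 ⊢ ··b··> m6
  m6 = a.0 ⊢ ··a··> m7
  m7 = 0 ⊢ ∅
Q's transition system — 8 states:
  n0 = a.a.b.a.0 + (b.(0 | 0) | (0 + 0 + 0 + 0 | 0) + a.a.(0 | 0)) ⊢ ··a··> n1, ··a··> n2, ··b··> n3
  n1 = a.(0 | 0) ⊢ ··a··> n4
  n2 = a.b.a.0 ⊢ ··a··> n5
  n3 = 0 | 0 | (0 + 0 + 0 + 0 | 0) ⊢ ∅
  n4 = 0 | 0 ⊢ ∅
  n5 = b.a.0 ⊢ ··b··> n6
  n6 = a.0 ⊢ ··a··> n7
  n7 = 0 ⊢ ∅
Coarsest stable partition (strong bisimilarity classes):
  B0 = {m0, n0}
  B1 = {m1, m6, n1, n6}
  B2 = {m3, m4, m7, n3, n4, n7}
  B3 = {m2, n2}
  B4 = {m5, n5}
m0 ∈ B0, n0 ∈ B0 → same block

P ~ Q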